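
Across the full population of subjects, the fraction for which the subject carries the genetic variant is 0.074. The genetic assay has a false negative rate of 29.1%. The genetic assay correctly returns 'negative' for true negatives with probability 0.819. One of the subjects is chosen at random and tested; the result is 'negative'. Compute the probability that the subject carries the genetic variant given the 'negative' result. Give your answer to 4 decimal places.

P(H | E) ≈ 0.0276

Write H for 'the subject carries the genetic variant'. Prior odds H:¬H = 0.074/0.926 = 0.079914. For the 'negative' outcome, the likelihood ratio is 0.291/0.819 = 0.35531.
Posterior odds = 0.079914 × 0.35531 = 0.028394, so P(H|E) = 0.028394/(1+0.028394) = 0.0276.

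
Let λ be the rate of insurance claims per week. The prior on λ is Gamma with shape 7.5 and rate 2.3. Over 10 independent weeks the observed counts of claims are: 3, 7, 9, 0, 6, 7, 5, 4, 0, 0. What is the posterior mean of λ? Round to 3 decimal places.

The Poisson likelihood adds the total count to the shape and the number of exposure periods to the rate. Here ∑xᵢ = 41 and n = 10, so shape 7.5→48.5 and rate 2.3→12.3.
Posterior mean = shape/rate = 48.5/12.3 = 3.943.

Posterior mean ≈ 3.943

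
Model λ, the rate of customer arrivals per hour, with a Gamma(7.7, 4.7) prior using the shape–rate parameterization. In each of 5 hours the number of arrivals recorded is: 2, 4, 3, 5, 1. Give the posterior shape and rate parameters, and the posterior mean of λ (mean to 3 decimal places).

Posterior: Gamma(shape=22.7, rate=9.7); mean ≈ 2.340

The Poisson likelihood adds the total count to the shape and the number of exposure periods to the rate. Here ∑xᵢ = 15 and n = 5, so shape 7.7→22.7 and rate 4.7→9.7.
Posterior mean = shape/rate = 22.7/9.7 = 2.340.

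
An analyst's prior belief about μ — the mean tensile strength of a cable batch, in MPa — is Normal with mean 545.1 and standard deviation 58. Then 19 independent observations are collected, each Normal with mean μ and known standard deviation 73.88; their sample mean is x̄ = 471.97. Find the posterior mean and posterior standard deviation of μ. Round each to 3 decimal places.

Prior precision 1/τ₀² = 1/58² = 0.00029727; data precision n/σ² = 19/73.88² = 0.00348097.
Posterior precision = 0.00029727 + 0.00348097 = 0.00377823, giving posterior SD = 1/√0.00377823 = 16.269.
Posterior mean = (0.00029727·545.1 + 0.00348097·471.97) / 0.00377823 = 477.724.

Posterior mean ≈ 477.724; posterior SD ≈ 16.269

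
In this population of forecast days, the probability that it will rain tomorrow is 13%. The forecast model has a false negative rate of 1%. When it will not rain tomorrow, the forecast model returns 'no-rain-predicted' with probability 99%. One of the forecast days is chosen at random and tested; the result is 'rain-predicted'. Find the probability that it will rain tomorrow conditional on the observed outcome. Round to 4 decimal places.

Write H for 'it will rain tomorrow'. Prior odds H:¬H = 0.13/0.87 = 0.14943. For the 'rain-predicted' outcome, the likelihood ratio is 0.99/0.01 = 99.000.
Posterior odds = 0.14943 × 99.000 = 14.793, so P(H|E) = 14.793/(1+14.793) = 0.9367.

P(H | E) ≈ 0.9367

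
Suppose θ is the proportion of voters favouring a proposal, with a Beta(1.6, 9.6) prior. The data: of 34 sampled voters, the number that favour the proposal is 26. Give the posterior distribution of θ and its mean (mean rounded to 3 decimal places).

Posterior: Beta(27.6, 17.6); mean ≈ 0.611

Observing 26 successes and 8 failures updates Beta(1.6, 9.6) by adding the success and failure counts to the two shape parameters: α = 1.6+26 = 27.6, β = 9.6+8 = 17.6.
Posterior mean = α/(α+β) = 27.6/45.2 = 0.611.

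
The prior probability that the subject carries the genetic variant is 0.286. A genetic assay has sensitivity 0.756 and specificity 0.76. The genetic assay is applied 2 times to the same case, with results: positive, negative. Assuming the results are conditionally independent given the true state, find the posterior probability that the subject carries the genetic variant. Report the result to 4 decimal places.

Posterior P(H) ≈ 0.2883

Let H be the event that the subject carries the genetic variant; start with P(H) = 0.286. P('positive'|H) = 0.756, P('positive'|¬H) = 0.24.
Update on result 1 ('positive'): P(H) ← 0.756·0.2860 / (0.756·0.2860 + 0.24·0.7140) = 0.21622/0.38758 = 0.5579.
Update on result 2 ('negative'): P(H) ← 0.244·0.5579 / (0.244·0.5579 + 0.76·0.4421) = 0.13612/0.47214 = 0.2883.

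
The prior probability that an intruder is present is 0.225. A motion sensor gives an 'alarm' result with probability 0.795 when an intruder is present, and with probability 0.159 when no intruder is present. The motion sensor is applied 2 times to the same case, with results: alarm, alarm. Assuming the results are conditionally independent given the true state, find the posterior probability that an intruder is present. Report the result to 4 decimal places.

With H the event that an intruder is present, the joint likelihood of the observed sequence is P(data|H) = 0.795·0.795 = 0.63203 and P(data|¬H) = 0.159·0.159 = 0.025281.
Bayes: P(H|data) = 0.225·0.63203 / (0.225·0.63203 + 0.775·0.025281) = 0.14221/0.16180 = 0.8789.

Posterior P(H) ≈ 0.8789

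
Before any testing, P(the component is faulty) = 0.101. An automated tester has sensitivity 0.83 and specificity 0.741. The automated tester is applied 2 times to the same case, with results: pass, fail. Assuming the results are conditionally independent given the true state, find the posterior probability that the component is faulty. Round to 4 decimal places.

Posterior P(H) ≈ 0.0763

Let H be the event that the component is faulty; start with P(H) = 0.101. P('fail'|H) = 0.83, P('fail'|¬H) = 0.259.
Update on result 1 ('pass'): P(H) ← 0.17·0.1010 / (0.17·0.1010 + 0.741·0.8990) = 0.017170/0.68333 = 0.0251.
Update on result 2 ('fail'): P(H) ← 0.83·0.0251 / (0.83·0.0251 + 0.259·0.9749) = 0.020855/0.27335 = 0.0763.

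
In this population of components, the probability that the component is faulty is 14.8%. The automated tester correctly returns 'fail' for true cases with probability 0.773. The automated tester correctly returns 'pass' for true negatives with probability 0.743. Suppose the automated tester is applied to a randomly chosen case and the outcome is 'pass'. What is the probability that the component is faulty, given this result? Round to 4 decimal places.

Let H be the event that the component is faulty. P(H) = 0.148, so P(¬H) = 0.852. With E the 'pass' result, P(E|H) = 0.227 and P(E|¬H) = 0.743.
P(E) = 0.227·0.148 + 0.743·0.852 = 0.033596 + 0.63304 = 0.66663.
By Bayes' theorem, P(H|E) = 0.033596 / 0.66663 = 0.0504.

P(H | E) ≈ 0.0504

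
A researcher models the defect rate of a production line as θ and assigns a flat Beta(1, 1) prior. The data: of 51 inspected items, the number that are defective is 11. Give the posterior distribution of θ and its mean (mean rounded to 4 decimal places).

The binomial likelihood is conjugate to the Beta prior: with 11 successes and 40 failures, the posterior is Beta(1+11, 1+40) = Beta(12, 41).
Posterior mean = α/(α+β) = 12/53 = 0.2264.

Posterior: Beta(12, 41); mean ≈ 0.2264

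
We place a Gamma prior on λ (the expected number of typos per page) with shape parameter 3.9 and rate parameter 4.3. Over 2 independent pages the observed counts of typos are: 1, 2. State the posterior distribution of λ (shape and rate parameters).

Posterior: Gamma(shape=6.9, rate=6.3)

The Poisson likelihood adds the total count to the shape and the number of exposure periods to the rate. Here ∑xᵢ = 3 and n = 2, so shape 3.9→6.9 and rate 4.3→6.3.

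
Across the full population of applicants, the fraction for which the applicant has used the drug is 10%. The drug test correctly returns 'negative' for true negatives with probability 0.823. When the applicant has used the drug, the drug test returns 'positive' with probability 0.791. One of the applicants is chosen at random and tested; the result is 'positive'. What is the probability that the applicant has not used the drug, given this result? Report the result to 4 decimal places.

Let H be the event that the applicant has used the drug. P(H) = 0.1, so P(¬H) = 0.9. With E the 'positive' result, P(E|H) = 0.791 and P(E|¬H) = 0.177.
P(E) = 0.791·0.1 + 0.177·0.9 = 0.079100 + 0.15930 = 0.23840.
By Bayes' theorem, P(H|E) = 0.079100 / 0.23840 = 0.3318. Hence P(¬H|E) = 1 − 0.3318 = 0.6682.

P(¬H | E) ≈ 0.6682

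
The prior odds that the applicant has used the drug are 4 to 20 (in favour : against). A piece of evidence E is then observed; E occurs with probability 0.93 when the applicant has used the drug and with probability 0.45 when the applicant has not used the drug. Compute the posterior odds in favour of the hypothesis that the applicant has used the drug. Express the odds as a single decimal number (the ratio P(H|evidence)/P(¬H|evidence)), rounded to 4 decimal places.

Posterior odds ≈ 0.4133

Prior odds = 4/20 = 0.20000. In log-odds, ln(0.20000) = -1.6094.
Add log likelihood ratio: ln(2.0667) = 0.72594.
Posterior log-odds = -0.88350, so posterior odds = exp(-0.88350) = 0.41333.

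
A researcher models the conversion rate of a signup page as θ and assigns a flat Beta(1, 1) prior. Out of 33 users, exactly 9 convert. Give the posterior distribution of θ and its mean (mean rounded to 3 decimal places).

Posterior: Beta(10, 25); mean ≈ 0.286

Observing 9 successes and 24 failures updates Beta(1, 1) by adding the success and failure counts to the two shape parameters: α = 1+9 = 10, β = 1+24 = 25.
E[θ | data] = 10/(10+25) = 0.286.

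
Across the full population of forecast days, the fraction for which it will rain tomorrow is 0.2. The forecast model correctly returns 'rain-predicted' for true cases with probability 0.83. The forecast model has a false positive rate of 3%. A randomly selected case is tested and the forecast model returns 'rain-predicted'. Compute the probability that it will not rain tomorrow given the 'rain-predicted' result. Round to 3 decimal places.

P(¬H | E) ≈ 0.126

Let H be the event that it will rain tomorrow. P(H) = 0.2, so P(¬H) = 0.8. With E the 'rain-predicted' result, P(E|H) = 0.83 and P(E|¬H) = 0.03.
P(E) = 0.83·0.2 + 0.03·0.8 = 0.16600 + 0.024000 = 0.19000.
By Bayes' theorem, P(H|E) = 0.16600 / 0.19000 = 0.874. Hence P(¬H|E) = 1 − 0.874 = 0.126.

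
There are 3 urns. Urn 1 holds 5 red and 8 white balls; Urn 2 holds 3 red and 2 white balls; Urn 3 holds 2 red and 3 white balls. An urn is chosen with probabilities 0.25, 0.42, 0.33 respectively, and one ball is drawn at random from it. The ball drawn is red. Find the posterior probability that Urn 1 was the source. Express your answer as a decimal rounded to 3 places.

Posterior probability ≈ 0.200

Tabulate prior·likelihood by source: [1] prior 0.25, lik 0.3846, product 0.09615; [2] prior 0.42, lik 0.6, product 0.2520; [3] prior 0.33, lik 0.4, product 0.1320.
Normalizing constant = 0.48015; the posterior for Urn 1 is its product over the sum, 0.09615/0.48015 = 0.200.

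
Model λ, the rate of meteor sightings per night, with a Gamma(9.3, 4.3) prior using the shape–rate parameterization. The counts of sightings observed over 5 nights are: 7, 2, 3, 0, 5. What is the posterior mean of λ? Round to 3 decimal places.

Total count ∑xᵢ = 17 over n = 5 nights.
Gamma is conjugate to the Poisson likelihood: posterior is Gamma(shape = 9.3+17 = 26.3, rate = 4.3+5 = 9.3).
Posterior mean = shape/rate = 26.3/9.3 = 2.828.

Posterior mean ≈ 2.828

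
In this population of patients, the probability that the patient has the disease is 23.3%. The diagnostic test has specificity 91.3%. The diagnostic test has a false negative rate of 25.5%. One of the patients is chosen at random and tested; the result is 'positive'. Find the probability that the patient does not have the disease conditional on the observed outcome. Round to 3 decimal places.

P(¬H | E) ≈ 0.278

Write H for 'the patient has the disease'. Prior odds H:¬H = 0.233/0.767 = 0.30378. For the 'positive' outcome, the likelihood ratio is 0.745/0.087 = 8.5632.
Posterior odds = 0.30378 × 8.5632 = 2.6013, so P(H|E) = 2.6013/(1+2.6013) = 0.722. Then P(¬H|E) = 1 − 0.722 = 0.278.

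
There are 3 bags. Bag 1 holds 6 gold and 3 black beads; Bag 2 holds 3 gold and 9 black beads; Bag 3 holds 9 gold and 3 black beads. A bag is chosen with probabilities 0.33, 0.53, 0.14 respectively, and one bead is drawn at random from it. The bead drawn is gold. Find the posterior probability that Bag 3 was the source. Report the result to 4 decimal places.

P(gold|Bag 1) = 0.6667; P(gold|Bag 2) = 0.25; P(gold|Bag 3) = 0.75.
Prior × likelihood for each source: 0.33·0.6667=0.2200, 0.53·0.25=0.1325, 0.14·0.75=0.1050. Summing gives P(gold) = 0.45750.
P(Bag 3 | gold) = 0.1050 / 0.45750 = 0.2295.

Posterior probability ≈ 0.2295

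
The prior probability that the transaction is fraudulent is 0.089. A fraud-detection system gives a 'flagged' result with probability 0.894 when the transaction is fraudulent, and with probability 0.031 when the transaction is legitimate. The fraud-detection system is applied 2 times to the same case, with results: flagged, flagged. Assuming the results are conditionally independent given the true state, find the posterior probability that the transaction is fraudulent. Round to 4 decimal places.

Posterior P(H) ≈ 0.9878

Let H be the event that the transaction is fraudulent; start with P(H) = 0.089. P('flagged'|H) = 0.894, P('flagged'|¬H) = 0.031.
Update on result 1 ('flagged'): P(H) ← 0.894·0.0890 / (0.894·0.0890 + 0.031·0.9110) = 0.079566/0.10781 = 0.7380.
Update on result 2 ('flagged'): P(H) ← 0.894·0.7380 / (0.894·0.7380 + 0.031·0.2620) = 0.65981/0.66793 = 0.9878.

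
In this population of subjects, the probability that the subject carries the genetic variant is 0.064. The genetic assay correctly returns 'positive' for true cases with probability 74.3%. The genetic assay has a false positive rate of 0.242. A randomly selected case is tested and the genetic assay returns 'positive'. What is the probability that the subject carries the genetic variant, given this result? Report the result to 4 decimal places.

P(H | E) ≈ 0.1735

Write H for 'the subject carries the genetic variant'. Prior odds H:¬H = 0.064/0.936 = 0.068376. For the 'positive' outcome, the likelihood ratio is 0.743/0.242 = 3.0702.
Posterior odds = 0.068376 × 3.0702 = 0.20993, so P(H|E) = 0.20993/(1+0.20993) = 0.1735.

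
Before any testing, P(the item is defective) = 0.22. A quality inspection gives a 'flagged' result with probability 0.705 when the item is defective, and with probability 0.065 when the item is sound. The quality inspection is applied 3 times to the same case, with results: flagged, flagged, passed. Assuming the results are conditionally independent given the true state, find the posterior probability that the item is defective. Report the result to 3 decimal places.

Let H be the event that the item is defective; start with P(H) = 0.22. P('flagged'|H) = 0.705, P('flagged'|¬H) = 0.065.
Update on result 1 ('flagged'): P(H) ← 0.705·0.2200 / (0.705·0.2200 + 0.065·0.7800) = 0.15510/0.20580 = 0.7536.
Update on result 2 ('flagged'): P(H) ← 0.705·0.7536 / (0.705·0.7536 + 0.065·0.2464) = 0.53132/0.54733 = 0.9707.
Update on result 3 ('passed'): P(H) ← 0.295·0.9707 / (0.295·0.9707 + 0.935·0.0293) = 0.28637/0.31372 = 0.9128.

Posterior P(H) ≈ 0.913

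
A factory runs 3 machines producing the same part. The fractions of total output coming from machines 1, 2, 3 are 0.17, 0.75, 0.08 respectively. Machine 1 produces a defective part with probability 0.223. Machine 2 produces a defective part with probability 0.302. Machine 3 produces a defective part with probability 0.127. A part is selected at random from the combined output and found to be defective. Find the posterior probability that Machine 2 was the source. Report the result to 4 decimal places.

Posterior probability ≈ 0.8249

Tabulate prior·likelihood by source: [1] prior 0.17, lik 0.223, product 0.03791; [2] prior 0.75, lik 0.302, product 0.2265; [3] prior 0.08, lik 0.127, product 0.01016.
Normalizing constant = 0.27457; the posterior for Machine 2 is its product over the sum, 0.2265/0.27457 = 0.8249.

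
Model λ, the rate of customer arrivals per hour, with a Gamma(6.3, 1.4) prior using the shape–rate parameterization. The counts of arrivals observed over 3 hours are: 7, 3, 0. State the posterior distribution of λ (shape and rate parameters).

Posterior: Gamma(shape=16.3, rate=4.4)

Total count ∑xᵢ = 10 over n = 3 hours.
Gamma is conjugate to the Poisson likelihood: posterior is Gamma(shape = 6.3+10 = 16.3, rate = 1.4+3 = 4.4).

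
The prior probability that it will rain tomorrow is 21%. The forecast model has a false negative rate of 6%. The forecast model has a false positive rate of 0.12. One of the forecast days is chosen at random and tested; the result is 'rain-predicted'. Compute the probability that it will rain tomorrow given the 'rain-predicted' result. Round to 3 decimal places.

P(H | E) ≈ 0.676

Write H for 'it will rain tomorrow'. Prior odds H:¬H = 0.21/0.79 = 0.26582. For the 'rain-predicted' outcome, the likelihood ratio is 0.94/0.12 = 7.8333.
Posterior odds = 0.26582 × 7.8333 = 2.0823, so P(H|E) = 2.0823/(1+2.0823) = 0.676.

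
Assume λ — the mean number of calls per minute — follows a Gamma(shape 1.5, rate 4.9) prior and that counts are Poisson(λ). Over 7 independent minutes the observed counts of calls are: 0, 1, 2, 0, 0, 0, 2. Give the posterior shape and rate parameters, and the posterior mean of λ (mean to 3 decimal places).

The Poisson likelihood adds the total count to the shape and the number of exposure periods to the rate. Here ∑xᵢ = 5 and n = 7, so shape 1.5→6.5 and rate 4.9→11.9.
E[λ | data] = 6.5/11.9 = 0.546.

Posterior: Gamma(shape=6.5, rate=11.9); mean ≈ 0.546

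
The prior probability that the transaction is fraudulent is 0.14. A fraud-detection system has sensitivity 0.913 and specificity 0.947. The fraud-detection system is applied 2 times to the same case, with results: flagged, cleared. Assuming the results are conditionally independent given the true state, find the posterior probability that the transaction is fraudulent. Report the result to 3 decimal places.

With H the event that the transaction is fraudulent, the joint likelihood of the observed sequence is P(data|H) = 0.913·0.087 = 0.079431 and P(data|¬H) = 0.053·0.947 = 0.050191.
Bayes: P(H|data) = 0.14·0.079431 / (0.14·0.079431 + 0.86·0.050191) = 0.011120/0.054285 = 0.2049.

Posterior P(H) ≈ 0.205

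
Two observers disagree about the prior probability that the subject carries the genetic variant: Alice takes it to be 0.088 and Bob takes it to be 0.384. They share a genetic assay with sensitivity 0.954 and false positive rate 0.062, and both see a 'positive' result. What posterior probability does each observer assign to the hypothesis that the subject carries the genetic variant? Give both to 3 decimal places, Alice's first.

Alice: 0.598; Bob: 0.906

P('+'|H) = 0.954, P('+'|¬H) = 0.062.
Alice: numerator 0.954·0.088 = 0.083952; evidence = 0.083952+0.062·0.912 = 0.14050; posterior = 0.598.
Bob: numerator 0.954·0.384 = 0.36634; evidence = 0.36634+0.062·0.616 = 0.40453; posterior = 0.906.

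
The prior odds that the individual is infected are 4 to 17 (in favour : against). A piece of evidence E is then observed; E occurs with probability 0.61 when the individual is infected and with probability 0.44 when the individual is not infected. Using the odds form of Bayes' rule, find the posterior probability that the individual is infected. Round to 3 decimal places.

Prior odds = 4/17 = 0.23529. In log-odds, ln(0.23529) = -1.4469.
Add log likelihood ratio: ln(1.3864) = 0.32668.
Posterior log-odds = -1.1202, so posterior odds = exp(-1.1202) = 0.32620. Converting, P(H|E) = 0.32620/1.3262 = 0.246.

Posterior probability ≈ 0.246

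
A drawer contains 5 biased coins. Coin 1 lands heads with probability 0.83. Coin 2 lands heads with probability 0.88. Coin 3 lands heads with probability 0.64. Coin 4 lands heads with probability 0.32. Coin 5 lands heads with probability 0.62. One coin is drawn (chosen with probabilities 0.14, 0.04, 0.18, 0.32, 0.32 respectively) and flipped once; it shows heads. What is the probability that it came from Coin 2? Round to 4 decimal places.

Posterior probability ≈ 0.0620

Tabulate prior·likelihood by source: [1] prior 0.14, lik 0.83, product 0.1162; [2] prior 0.04, lik 0.88, product 0.03520; [3] prior 0.18, lik 0.64, product 0.1152; [4] prior 0.32, lik 0.32, product 0.1024; [5] prior 0.32, lik 0.62, product 0.1984.
Normalizing constant = 0.56740; the posterior for Coin 2 is its product over the sum, 0.03520/0.56740 = 0.0620.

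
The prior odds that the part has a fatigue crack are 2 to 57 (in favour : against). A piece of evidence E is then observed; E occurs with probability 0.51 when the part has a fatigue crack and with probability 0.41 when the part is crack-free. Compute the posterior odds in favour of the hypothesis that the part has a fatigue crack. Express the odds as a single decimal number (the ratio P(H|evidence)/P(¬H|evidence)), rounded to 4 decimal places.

Prior odds = 2/57 = 0.035088.
Likelihood ratio for E = 0.51/0.41 = 1.2439.
Posterior odds = prior odds × LR = 0.043646.

Posterior odds ≈ 0.0436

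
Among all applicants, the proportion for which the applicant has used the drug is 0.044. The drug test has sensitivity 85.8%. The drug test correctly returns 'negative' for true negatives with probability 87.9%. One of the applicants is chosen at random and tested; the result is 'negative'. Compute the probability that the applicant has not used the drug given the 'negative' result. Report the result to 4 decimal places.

P(¬H | E) ≈ 0.9926

Let H be the event that the applicant has used the drug. P(H) = 0.044, so P(¬H) = 0.956. With E the 'negative' result, P(E|H) = 0.142 and P(E|¬H) = 0.879.
P(E) = 0.142·0.044 + 0.879·0.956 = 0.0062480 + 0.84032 = 0.84657.
By Bayes' theorem, P(H|E) = 0.0062480 / 0.84657 = 0.0074. Hence P(¬H|E) = 1 − 0.0074 = 0.9926.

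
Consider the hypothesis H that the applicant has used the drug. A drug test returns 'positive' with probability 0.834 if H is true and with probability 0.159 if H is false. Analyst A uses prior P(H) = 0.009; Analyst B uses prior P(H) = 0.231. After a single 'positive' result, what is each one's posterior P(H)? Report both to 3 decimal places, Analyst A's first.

The likelihood ratio for a 'positive' result is 0.834/0.159 = 5.2453.
Analyst A: prior odds 0.009/0.991 = 0.0090817; posterior odds 0.047636; posterior probability 0.045.
Analyst B: prior odds 0.231/0.769 = 0.30039; posterior odds 1.5756; posterior probability 0.612.

Analyst A: 0.045; Analyst B: 0.612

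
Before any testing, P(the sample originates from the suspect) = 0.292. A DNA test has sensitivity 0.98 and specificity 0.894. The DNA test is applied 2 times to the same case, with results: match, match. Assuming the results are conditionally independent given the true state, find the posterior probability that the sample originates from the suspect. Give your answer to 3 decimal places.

Let H be the event that the sample originates from the suspect; start with P(H) = 0.292. P('match'|H) = 0.98, P('match'|¬H) = 0.106.
Update on result 1 ('match'): P(H) ← 0.98·0.2920 / (0.98·0.2920 + 0.106·0.7080) = 0.28616/0.36121 = 0.7922.
Update on result 2 ('match'): P(H) ← 0.98·0.7922 / (0.98·0.7922 + 0.106·0.2078) = 0.77639/0.79841 = 0.9724.

Posterior P(H) ≈ 0.972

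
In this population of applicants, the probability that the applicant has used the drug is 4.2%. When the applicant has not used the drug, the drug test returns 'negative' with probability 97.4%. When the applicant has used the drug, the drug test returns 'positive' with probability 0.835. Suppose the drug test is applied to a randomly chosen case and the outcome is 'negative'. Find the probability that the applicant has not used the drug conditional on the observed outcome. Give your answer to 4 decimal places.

Write H for 'the applicant has used the drug'. Prior odds H:¬H = 0.042/0.958 = 0.043841. For the 'negative' outcome, the likelihood ratio is 0.165/0.974 = 0.16940.
Posterior odds = 0.043841 × 0.16940 = 0.0074269, so P(H|E) = 0.0074269/(1+0.0074269) = 0.0074. Then P(¬H|E) = 1 − 0.0074 = 0.9926.

P(¬H | E) ≈ 0.9926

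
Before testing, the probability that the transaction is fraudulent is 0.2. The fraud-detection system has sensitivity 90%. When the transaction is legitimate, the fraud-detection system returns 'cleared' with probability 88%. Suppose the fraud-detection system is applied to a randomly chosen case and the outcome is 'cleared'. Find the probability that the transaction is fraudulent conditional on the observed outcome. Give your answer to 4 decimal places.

Write H for 'the transaction is fraudulent'. Prior odds H:¬H = 0.2/0.8 = 0.25000. For the 'cleared' outcome, the likelihood ratio is 0.1/0.88 = 0.11364.
Posterior odds = 0.25000 × 0.11364 = 0.028409, so P(H|E) = 0.028409/(1+0.028409) = 0.0276.

P(H | E) ≈ 0.0276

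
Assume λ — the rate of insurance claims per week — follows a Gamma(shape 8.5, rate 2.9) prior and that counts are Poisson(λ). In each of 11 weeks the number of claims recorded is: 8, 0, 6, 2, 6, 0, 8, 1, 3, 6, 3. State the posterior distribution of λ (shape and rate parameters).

Posterior: Gamma(shape=51.5, rate=13.9)

Total count ∑xᵢ = 43 over n = 11 weeks.
Gamma is conjugate to the Poisson likelihood: posterior is Gamma(shape = 8.5+43 = 51.5, rate = 2.9+11 = 13.9).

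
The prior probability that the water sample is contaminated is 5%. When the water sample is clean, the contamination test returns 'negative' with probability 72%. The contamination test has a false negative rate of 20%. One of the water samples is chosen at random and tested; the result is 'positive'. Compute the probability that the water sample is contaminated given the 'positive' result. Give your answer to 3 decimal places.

Let H be the event that the water sample is contaminated. P(H) = 0.05, so P(¬H) = 0.95. With E the 'positive' result, P(E|H) = 0.8 and P(E|¬H) = 0.28.
P(E) = 0.8·0.05 + 0.28·0.95 = 0.040000 + 0.26600 = 0.30600.
By Bayes' theorem, P(H|E) = 0.040000 / 0.30600 = 0.131.

P(H | E) ≈ 0.131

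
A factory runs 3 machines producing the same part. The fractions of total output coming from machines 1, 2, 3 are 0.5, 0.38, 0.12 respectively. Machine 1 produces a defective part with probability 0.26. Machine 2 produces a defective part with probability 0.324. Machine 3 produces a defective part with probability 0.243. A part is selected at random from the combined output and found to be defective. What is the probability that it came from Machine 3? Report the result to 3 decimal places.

Tabulate prior·likelihood by source: [1] prior 0.5, lik 0.26, product 0.1300; [2] prior 0.38, lik 0.324, product 0.1231; [3] prior 0.12, lik 0.243, product 0.02916.
Normalizing constant = 0.28228; the posterior for Machine 3 is its product over the sum, 0.02916/0.28228 = 0.103.

Posterior probability ≈ 0.103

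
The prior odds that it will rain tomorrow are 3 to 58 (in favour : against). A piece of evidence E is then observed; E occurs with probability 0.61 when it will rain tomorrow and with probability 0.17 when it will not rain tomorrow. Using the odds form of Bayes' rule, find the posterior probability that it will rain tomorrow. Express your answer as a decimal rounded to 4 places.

Posterior probability ≈ 0.1565

Prior odds = 3/58 = 0.051724. In log-odds, ln(0.051724) = -2.9618.
Add log likelihood ratio: ln(3.5882) = 1.2777.
Posterior log-odds = -1.6842, so posterior odds = exp(-1.6842) = 0.18560. Converting, P(H|E) = 0.18560/1.1856 = 0.1565.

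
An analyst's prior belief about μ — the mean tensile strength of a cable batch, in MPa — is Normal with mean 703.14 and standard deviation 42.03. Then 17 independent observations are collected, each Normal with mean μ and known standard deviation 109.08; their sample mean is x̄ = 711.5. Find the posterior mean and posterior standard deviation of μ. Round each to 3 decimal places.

Posterior mean ≈ 709.128; posterior SD ≈ 22.390

With known σ, the Normal prior is conjugate. Weight on the data is w = (n/σ²)/(n/σ² + 1/τ₀²) = 0.00142876/(0.00142876+0.00056608) = 0.71623.
Posterior mean = w·x̄ + (1−w)·μ₀ = 0.71623·711.5 + 0.28377·703.14 = 709.128. Posterior variance = 1/(0.00142876+0.00056608) = 501.293, so SD = 22.390.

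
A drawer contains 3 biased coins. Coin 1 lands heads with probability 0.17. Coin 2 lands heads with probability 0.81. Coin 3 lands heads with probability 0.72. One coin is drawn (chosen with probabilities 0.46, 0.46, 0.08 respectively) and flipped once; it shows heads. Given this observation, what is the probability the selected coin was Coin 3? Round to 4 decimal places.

Posterior probability ≈ 0.1133

Tabulate prior·likelihood by source: [1] prior 0.46, lik 0.17, product 0.07820; [2] prior 0.46, lik 0.81, product 0.3726; [3] prior 0.08, lik 0.72, product 0.05760.
Normalizing constant = 0.50840; the posterior for Coin 3 is its product over the sum, 0.05760/0.50840 = 0.1133.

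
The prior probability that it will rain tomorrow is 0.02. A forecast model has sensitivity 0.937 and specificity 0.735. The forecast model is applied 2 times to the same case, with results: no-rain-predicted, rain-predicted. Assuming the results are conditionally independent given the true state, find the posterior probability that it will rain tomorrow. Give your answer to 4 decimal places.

Posterior P(H) ≈ 0.0061

Let H be the event that it will rain tomorrow; start with P(H) = 0.02. P('rain-predicted'|H) = 0.937, P('rain-predicted'|¬H) = 0.265.
Update on result 1 ('no-rain-predicted'): P(H) ← 0.063·0.0200 / (0.063·0.0200 + 0.735·0.9800) = 0.0012600/0.72156 = 0.0017.
Update on result 2 ('rain-predicted'): P(H) ← 0.937·0.0017 / (0.937·0.0017 + 0.265·0.9983) = 0.0016362/0.26617 = 0.0061.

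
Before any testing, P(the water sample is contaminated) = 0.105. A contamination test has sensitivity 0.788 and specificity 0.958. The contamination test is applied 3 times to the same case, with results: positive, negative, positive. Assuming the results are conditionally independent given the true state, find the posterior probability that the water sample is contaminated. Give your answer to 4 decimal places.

Posterior P(H) ≈ 0.9014

Let H be the event that the water sample is contaminated; start with P(H) = 0.105. P('positive'|H) = 0.788, P('positive'|¬H) = 0.042.
Update on result 1 ('positive'): P(H) ← 0.788·0.1050 / (0.788·0.1050 + 0.042·0.8950) = 0.082740/0.12033 = 0.6876.
Update on result 2 ('negative'): P(H) ← 0.212·0.6876 / (0.212·0.6876 + 0.958·0.3124) = 0.14577/0.44504 = 0.3275.
Update on result 3 ('positive'): P(H) ← 0.788·0.3275 / (0.788·0.3275 + 0.042·0.6725) = 0.25811/0.28635 = 0.9014.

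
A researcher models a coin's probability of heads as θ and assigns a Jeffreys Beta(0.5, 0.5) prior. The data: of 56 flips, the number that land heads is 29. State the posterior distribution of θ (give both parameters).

The binomial likelihood is conjugate to the Beta prior: with 29 successes and 27 failures, the posterior is Beta(0.5+29, 0.5+27) = Beta(29.5, 27.5).

Posterior: Beta(29.5, 27.5)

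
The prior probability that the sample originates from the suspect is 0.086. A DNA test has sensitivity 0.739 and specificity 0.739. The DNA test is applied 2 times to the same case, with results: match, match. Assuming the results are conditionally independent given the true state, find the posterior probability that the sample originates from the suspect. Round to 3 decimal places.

Posterior P(H) ≈ 0.430

With H the event that the sample originates from the suspect, the joint likelihood of the observed sequence is P(data|H) = 0.739·0.739 = 0.54612 and P(data|¬H) = 0.261·0.261 = 0.068121.
Bayes: P(H|data) = 0.086·0.54612 / (0.086·0.54612 + 0.914·0.068121) = 0.046966/0.10923 = 0.4300.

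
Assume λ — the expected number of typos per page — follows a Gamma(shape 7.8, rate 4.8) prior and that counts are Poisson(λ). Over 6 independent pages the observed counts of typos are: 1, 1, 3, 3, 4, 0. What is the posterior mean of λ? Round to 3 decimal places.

The Poisson likelihood adds the total count to the shape and the number of exposure periods to the rate. Here ∑xᵢ = 12 and n = 6, so shape 7.8→19.8 and rate 4.8→10.8.
Posterior mean = shape/rate = 19.8/10.8 = 1.833.

Posterior mean ≈ 1.833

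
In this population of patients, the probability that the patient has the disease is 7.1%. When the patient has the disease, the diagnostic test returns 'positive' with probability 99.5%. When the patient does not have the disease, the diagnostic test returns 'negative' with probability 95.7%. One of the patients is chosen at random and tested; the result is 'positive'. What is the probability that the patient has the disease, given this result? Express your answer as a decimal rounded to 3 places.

P(H | E) ≈ 0.639

Let H be the event that the patient has the disease. P(H) = 0.071, so P(¬H) = 0.929. With E the 'positive' result, P(E|H) = 0.995 and P(E|¬H) = 0.043.
P(E) = 0.995·0.071 + 0.043·0.929 = 0.070645 + 0.039947 = 0.11059.
By Bayes' theorem, P(H|E) = 0.070645 / 0.11059 = 0.639.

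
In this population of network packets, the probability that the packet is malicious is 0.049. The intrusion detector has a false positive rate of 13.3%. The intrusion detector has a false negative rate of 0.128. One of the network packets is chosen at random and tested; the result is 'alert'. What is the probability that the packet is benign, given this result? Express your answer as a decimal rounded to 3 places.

P(¬H | E) ≈ 0.747

Write H for 'the packet is malicious'. Prior odds H:¬H = 0.049/0.951 = 0.051525. For the 'alert' outcome, the likelihood ratio is 0.872/0.133 = 6.5564.
Posterior odds = 0.051525 × 6.5564 = 0.33782, so P(H|E) = 0.33782/(1+0.33782) = 0.253. Then P(¬H|E) = 1 − 0.253 = 0.747.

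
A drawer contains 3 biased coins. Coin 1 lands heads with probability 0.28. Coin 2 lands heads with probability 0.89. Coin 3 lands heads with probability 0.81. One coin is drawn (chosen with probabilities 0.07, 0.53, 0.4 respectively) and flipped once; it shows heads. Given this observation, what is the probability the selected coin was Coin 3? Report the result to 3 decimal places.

P(heads|C1) = 0.28; P(heads|C2) = 0.89; P(heads|C3) = 0.81.
Prior × likelihood for each source: 0.07·0.28=0.01960, 0.53·0.89=0.4717, 0.4·0.81=0.3240. Summing gives P(heads) = 0.81530.
P(Coin 3 | heads) = 0.3240 / 0.81530 = 0.397.

Posterior probability ≈ 0.397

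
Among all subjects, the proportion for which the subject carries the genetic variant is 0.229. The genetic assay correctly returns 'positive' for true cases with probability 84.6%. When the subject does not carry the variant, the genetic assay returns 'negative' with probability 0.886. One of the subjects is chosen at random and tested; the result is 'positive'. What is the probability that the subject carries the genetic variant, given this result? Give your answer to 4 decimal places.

P(H | E) ≈ 0.6879

Write H for 'the subject carries the genetic variant'. Prior odds H:¬H = 0.229/0.771 = 0.29702. For the 'positive' outcome, the likelihood ratio is 0.846/0.114 = 7.4211.
Posterior odds = 0.29702 × 7.4211 = 2.2042, so P(H|E) = 2.2042/(1+2.2042) = 0.6879.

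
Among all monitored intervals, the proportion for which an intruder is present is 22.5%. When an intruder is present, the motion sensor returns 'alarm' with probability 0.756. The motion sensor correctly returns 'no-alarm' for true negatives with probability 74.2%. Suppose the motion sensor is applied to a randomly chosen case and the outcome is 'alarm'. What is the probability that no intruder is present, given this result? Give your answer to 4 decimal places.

P(¬H | E) ≈ 0.5403

Let H be the event that an intruder is present. P(H) = 0.225, so P(¬H) = 0.775. With E the 'alarm' result, P(E|H) = 0.756 and P(E|¬H) = 0.258.
P(E) = 0.756·0.225 + 0.258·0.775 = 0.17010 + 0.19995 = 0.37005.
By Bayes' theorem, P(H|E) = 0.17010 / 0.37005 = 0.4597. Hence P(¬H|E) = 1 − 0.4597 = 0.5403.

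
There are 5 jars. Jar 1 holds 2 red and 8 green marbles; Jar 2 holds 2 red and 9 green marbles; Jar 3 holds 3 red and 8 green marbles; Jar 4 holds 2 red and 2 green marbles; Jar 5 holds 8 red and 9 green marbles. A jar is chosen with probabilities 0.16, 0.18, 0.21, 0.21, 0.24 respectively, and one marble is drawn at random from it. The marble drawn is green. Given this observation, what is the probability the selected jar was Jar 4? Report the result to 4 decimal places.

P(green|Jar 1) = 0.8; P(green|Jar 2) = 0.8182; P(green|Jar 3) = 0.7273; P(green|Jar 4) = 0.5; P(green|Jar 5) = 0.5294.
Prior × likelihood for each source: 0.16·0.8=0.1280, 0.18·0.8182=0.1473, 0.21·0.7273=0.1527, 0.21·0.5=0.1050, 0.24·0.5294=0.1271. Summing gives P(green) = 0.66006.
P(Jar 4 | green) = 0.1050 / 0.66006 = 0.1591.

Posterior probability ≈ 0.1591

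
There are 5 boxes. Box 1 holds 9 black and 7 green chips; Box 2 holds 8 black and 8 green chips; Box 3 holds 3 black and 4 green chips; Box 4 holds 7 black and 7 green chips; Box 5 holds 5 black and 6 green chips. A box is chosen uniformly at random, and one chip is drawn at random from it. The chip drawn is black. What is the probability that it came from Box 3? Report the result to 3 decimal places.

P(black|Box 1) = 0.5625; P(black|Box 2) = 0.5; P(black|Box 3) = 0.4286; P(black|Box 4) = 0.5; P(black|Box 5) = 0.4545.
Prior × likelihood for each source: 0.2·0.5625=0.1125, 0.2·0.5=0.1000, 0.2·0.4286=0.08571, 0.2·0.5=0.1000, 0.2·0.4545=0.09091. Summing gives P(black) = 0.48912.
P(Box 3 | black) = 0.08571 / 0.48912 = 0.175.

Posterior probability ≈ 0.175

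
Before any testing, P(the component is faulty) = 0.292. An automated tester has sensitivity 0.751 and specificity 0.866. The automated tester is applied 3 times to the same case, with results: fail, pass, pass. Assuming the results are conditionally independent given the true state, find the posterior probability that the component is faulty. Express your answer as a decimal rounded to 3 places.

Posterior P(H) ≈ 0.160

With H the event that the component is faulty, the joint likelihood of the observed sequence is P(data|H) = 0.751·0.249·0.249 = 0.046563 and P(data|¬H) = 0.134·0.866·0.866 = 0.10049.
Bayes: P(H|data) = 0.292·0.046563 / (0.292·0.046563 + 0.708·0.10049) = 0.013596/0.084746 = 0.1604.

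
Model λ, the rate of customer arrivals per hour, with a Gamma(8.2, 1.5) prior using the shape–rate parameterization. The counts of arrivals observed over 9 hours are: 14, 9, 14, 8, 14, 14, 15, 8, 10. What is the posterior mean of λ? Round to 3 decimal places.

Posterior mean ≈ 10.876

Total count ∑xᵢ = 106 over n = 9 hours.
Gamma is conjugate to the Poisson likelihood: posterior is Gamma(shape = 8.2+106 = 114.2, rate = 1.5+9 = 10.5).
Posterior mean = shape/rate = 114.2/10.5 = 10.876.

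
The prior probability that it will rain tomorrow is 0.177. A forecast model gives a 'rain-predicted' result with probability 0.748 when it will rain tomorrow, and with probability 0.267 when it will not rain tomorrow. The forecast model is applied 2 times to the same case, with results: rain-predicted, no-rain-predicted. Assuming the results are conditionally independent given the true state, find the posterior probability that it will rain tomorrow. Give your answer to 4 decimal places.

With H the event that it will rain tomorrow, the joint likelihood of the observed sequence is P(data|H) = 0.748·0.252 = 0.18850 and P(data|¬H) = 0.267·0.733 = 0.19571.
Bayes: P(H|data) = 0.177·0.18850 / (0.177·0.18850 + 0.823·0.19571) = 0.033364/0.19443 = 0.1716.

Posterior P(H) ≈ 0.1716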